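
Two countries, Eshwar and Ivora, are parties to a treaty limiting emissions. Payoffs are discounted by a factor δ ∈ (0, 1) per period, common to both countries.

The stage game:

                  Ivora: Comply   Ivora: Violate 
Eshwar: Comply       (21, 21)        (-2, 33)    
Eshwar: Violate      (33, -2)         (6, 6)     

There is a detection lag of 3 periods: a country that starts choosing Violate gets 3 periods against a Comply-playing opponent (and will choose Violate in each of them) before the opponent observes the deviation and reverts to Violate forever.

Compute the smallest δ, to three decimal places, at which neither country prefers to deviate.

0.763

The best deviation is to choose Violate for all 3 undetected periods, earning 33 each, then 6 forever once detected.
Deviation value: 33(1−δ^3)/(1−δ) + 6δ^3/(1−δ); cooperation value: 21/(1−δ).
IC: 21 ≥ 33(1−δ^3) + 6δ^3 = 33 − 27δ^3.
So δ^3 ≥ 12/27 = 4/9, giving δ ≥ (4/9)^(1/3) ≈ 0.763.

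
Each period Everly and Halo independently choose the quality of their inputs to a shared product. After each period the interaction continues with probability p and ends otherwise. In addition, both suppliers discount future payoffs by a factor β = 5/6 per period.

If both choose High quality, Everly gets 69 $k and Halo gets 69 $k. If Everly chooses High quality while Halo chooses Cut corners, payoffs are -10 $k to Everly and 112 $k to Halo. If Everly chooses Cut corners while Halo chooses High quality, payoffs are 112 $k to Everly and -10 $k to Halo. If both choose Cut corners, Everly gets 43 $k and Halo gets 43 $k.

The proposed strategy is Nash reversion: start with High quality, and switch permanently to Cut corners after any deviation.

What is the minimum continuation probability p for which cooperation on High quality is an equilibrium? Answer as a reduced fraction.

86/115

With continuation probability p and discount β, the effective per-period discount factor is βp.
Grim-trigger IC: βp ≥ (112−69)/(112−43) = 43/69.
So p ≥ (43/69)/(5/6) = 86/115.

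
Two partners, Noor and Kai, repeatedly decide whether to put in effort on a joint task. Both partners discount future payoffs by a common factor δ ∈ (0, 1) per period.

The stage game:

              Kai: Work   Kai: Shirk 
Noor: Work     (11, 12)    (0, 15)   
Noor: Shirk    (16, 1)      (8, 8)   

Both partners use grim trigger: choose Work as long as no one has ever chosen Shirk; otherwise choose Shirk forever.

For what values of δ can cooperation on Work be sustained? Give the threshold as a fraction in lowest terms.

For Noor: deviation gain 16−11 = 5, per-period punishment loss 11−8 = 3. IC gives δ ≥ 5/8.
For Kai: gain 3, loss 4 per period, so δ ≥ 3/7.
The tighter constraint is Noor's, so cooperation needs δ ≥ 5/8.

5/8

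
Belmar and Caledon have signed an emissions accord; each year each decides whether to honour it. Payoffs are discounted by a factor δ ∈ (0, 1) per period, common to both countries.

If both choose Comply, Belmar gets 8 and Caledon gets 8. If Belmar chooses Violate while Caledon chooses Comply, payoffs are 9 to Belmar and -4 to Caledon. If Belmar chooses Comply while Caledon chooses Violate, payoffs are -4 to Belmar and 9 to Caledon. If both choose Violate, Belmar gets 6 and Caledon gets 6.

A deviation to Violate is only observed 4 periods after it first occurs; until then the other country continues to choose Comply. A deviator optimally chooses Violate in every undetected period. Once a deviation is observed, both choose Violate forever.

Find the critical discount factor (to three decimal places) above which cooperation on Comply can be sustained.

0.760

The best deviation is to choose Violate for all 4 undetected periods, earning 9 each, then 6 forever once detected.
Deviation value: 9(1−δ^4)/(1−δ) + 6δ^4/(1−δ); cooperation value: 8/(1−δ).
IC: 8 ≥ 9(1−δ^4) + 6δ^4 = 9 − 3δ^4.
So δ^4 ≥ 1/3, giving δ ≥ (1/3)^(1/4) ≈ 0.760.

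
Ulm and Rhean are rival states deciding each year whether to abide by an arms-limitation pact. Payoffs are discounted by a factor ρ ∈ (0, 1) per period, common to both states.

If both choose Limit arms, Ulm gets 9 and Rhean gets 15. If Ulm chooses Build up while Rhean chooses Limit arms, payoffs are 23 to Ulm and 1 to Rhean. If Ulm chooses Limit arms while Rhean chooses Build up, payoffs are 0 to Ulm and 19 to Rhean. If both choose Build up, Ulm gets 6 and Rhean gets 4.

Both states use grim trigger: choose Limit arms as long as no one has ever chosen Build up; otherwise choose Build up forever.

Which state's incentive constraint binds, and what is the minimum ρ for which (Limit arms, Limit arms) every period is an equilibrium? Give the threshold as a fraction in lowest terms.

For Ulm: deviation gain 23−9 = 14, per-period punishment loss 9−6 = 3. IC gives ρ ≥ 14/17.
For Rhean: gain 4, loss 11 per period, so ρ ≥ 4/15.
The tighter constraint is Ulm's, so cooperation needs ρ ≥ 14/17.

Ulm; ρ ≥ 14/17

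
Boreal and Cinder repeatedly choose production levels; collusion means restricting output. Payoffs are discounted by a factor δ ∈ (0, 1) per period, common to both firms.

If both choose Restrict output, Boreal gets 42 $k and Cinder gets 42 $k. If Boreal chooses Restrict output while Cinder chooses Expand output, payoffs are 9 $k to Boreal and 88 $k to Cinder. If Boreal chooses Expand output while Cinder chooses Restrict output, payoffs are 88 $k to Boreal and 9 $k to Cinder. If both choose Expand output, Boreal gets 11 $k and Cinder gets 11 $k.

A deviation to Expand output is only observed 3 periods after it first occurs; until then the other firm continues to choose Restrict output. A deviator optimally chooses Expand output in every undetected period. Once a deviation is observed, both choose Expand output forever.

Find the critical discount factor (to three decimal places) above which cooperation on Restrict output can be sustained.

0.842

The best deviation is to choose Expand output for all 3 undetected periods, earning 88 each, then 11 forever once detected.
Deviation value: 88(1−δ^3)/(1−δ) + 11δ^3/(1−δ); cooperation value: 42/(1−δ).
IC: 42 ≥ 88(1−δ^3) + 11δ^3 = 88 − 77δ^3.
So δ^3 ≥ 46/77, giving δ ≥ (46/77)^(1/3) ≈ 0.842.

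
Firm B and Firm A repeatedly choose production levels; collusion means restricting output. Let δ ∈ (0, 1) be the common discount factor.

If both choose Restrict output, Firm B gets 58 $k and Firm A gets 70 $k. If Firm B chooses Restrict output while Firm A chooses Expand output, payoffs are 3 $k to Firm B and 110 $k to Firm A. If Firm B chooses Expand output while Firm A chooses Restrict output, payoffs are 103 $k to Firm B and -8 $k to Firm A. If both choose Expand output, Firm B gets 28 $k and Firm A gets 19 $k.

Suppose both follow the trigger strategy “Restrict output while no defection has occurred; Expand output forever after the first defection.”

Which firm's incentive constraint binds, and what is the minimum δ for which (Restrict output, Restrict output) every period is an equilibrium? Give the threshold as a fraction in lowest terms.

Firm B's threshold: (103−58)/(103−28) = 3/5.
Firm A's threshold: (110−70)/(110−19) = 40/91.
3/5 > 40/91, so Firm B binds and δ* = 3/5.

Firm B; δ ≥ 3/5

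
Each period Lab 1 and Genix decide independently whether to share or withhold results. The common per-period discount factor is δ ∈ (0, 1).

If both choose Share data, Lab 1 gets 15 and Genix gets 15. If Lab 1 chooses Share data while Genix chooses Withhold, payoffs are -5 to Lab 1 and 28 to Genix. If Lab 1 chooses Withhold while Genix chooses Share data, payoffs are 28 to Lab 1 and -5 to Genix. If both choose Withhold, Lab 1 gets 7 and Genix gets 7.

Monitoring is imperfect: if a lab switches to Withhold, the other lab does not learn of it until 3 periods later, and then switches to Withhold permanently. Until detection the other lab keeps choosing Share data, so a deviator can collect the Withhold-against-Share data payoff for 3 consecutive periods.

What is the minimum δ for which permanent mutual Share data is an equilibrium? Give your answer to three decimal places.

0.852

Deviating for the 3 undetected periods gains 28−15 = 13 per period over cooperation, then loses 15−7 = 8 per period forever once punishment starts.
Gain: 13(1 + δ + … + δ^2); loss: 8·δ^3/(1−δ).
No profitable deviation ⇔ 13(1−δ^3) ≤ 8·δ^3, i.e. δ^3 ≥ 13/(13+8) = 13/21.
Hence δ ≥ (13/21)^(1/3) ≈ 0.852.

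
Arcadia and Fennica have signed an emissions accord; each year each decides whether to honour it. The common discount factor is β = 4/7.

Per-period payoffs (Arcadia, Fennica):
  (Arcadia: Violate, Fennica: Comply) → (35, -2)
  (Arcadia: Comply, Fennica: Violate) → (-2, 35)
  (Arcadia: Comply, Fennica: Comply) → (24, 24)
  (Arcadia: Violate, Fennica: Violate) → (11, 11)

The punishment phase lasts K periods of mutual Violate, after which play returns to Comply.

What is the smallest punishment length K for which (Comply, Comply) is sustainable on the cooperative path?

2

Need Σ_{k=1}^{K} β^k ≥ (35−24)/(24−11) = 0.8462 at β = 4/7.
At K = 1 the sum is 0.5714 < 0.8462; at K = 2 it is 0.8980 ≥ 0.8462.
So the minimum punishment length is K = 2.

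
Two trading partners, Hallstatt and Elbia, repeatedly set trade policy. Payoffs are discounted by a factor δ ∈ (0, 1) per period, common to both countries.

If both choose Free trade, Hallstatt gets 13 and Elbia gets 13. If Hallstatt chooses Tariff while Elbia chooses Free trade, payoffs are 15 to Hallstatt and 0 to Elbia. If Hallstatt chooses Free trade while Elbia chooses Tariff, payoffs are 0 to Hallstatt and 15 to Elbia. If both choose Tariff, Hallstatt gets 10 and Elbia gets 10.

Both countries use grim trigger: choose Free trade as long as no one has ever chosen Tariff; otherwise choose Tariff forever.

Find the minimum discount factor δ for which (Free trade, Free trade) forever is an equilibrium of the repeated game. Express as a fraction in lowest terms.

2/5

Under grim trigger the critical discount factor is (T−C)/(T−P) with T = 15, C = 13, P = 10.
δ* = (15−13)/(15−10) = 2/5.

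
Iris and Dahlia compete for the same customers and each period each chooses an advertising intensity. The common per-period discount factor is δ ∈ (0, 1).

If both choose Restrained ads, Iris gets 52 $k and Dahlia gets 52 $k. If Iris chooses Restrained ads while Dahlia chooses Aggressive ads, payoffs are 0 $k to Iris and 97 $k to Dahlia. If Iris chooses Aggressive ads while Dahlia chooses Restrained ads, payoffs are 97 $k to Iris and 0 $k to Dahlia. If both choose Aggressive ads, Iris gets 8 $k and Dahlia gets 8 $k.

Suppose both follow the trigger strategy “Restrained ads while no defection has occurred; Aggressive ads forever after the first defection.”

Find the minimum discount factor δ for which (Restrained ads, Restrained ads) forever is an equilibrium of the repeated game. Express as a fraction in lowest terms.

52/(1−δ) ≥ 97 + 8δ/(1−δ)
52 ≥ 97 − 89δ
δ ≥ 45/89.

45/89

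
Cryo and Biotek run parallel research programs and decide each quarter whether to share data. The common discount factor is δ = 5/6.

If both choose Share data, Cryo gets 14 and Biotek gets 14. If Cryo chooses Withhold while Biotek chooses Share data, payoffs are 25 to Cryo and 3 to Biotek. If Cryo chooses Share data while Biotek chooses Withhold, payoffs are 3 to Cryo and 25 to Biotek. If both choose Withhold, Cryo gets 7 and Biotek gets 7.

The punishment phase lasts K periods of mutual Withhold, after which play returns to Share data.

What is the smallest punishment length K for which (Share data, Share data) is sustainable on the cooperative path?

Need Σ_{k=1}^{K} δ^k ≥ (25−14)/(14−7) = 1.5714 at δ = 5/6.
At K = 2 the sum is 1.5278 < 1.5714; at K = 3 it is 2.1065 ≥ 1.5714.
So the minimum punishment length is K = 3.

3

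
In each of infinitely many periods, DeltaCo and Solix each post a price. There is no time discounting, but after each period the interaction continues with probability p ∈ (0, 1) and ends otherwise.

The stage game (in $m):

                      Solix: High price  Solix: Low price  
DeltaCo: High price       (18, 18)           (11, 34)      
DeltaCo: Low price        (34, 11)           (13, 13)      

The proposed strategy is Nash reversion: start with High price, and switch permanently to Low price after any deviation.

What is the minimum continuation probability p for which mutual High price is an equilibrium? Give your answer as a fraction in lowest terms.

With no time discounting, the continuation probability p plays the role of the discount factor.
Grim-trigger IC: 18/(1−p) ≥ 34 + 13p/(1−p) ⇒ p ≥ (34−18)/(34−13) = 16/21.

16/21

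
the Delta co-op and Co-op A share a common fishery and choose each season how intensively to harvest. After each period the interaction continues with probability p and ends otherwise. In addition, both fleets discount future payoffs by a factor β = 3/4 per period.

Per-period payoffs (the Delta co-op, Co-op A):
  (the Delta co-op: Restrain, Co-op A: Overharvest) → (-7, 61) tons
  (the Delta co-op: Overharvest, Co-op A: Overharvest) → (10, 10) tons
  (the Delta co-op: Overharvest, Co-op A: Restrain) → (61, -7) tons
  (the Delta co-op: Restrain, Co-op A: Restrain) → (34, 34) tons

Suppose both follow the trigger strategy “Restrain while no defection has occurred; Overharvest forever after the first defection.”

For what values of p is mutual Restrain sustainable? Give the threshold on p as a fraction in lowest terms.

12/17

Expected continuation weight on next period's payoff is β·p = 3/4·p, which plays the role of the discount factor.
Cooperation requires 3/4·p ≥ (61−34)/(61−10) = 9/17, hence p ≥ 12/17.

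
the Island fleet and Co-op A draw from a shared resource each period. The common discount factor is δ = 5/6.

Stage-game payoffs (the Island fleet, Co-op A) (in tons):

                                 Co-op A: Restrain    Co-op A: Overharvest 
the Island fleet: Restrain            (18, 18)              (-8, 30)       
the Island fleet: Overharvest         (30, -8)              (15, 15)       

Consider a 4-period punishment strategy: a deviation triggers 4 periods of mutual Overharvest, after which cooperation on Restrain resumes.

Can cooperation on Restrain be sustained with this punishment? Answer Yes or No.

Comparing payoff streams over the 5 periods until play realigns: cooperate → 18(1+δ+…+δ^4); deviate → 30 + 15(δ+…+δ^4).
Cooperation is sustained iff (18−15)(δ+…+δ^4) ≥ 30−18.
δ+…+δ^4 = 5/6·(1−(5/6)^4)/(1−5/6) = 2.5887, and (30−18)/(18−15) = 4.0000.
2.5887 < 4.0000, so cooperation is not sustainable.

No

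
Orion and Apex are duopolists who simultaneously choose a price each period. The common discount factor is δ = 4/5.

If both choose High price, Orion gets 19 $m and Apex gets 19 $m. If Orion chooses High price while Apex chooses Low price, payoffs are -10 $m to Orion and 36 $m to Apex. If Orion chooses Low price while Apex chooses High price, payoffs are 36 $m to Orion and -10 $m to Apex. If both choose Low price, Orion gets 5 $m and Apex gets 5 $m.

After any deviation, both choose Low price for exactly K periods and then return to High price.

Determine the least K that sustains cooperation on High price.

IC: δ(1−δ^K)/(1−δ) ≥ (36−19)/(19−5) = 17/14.
With δ = 4/5: need 1 − δ^K ≥ 17/14·(1−4/5)/(4/5), i.e. δ^K ≤ 0.6964.
Since (4/5)^1 = 0.8000 and (4/5)^2 = 0.6400, the smallest such K is 2.

2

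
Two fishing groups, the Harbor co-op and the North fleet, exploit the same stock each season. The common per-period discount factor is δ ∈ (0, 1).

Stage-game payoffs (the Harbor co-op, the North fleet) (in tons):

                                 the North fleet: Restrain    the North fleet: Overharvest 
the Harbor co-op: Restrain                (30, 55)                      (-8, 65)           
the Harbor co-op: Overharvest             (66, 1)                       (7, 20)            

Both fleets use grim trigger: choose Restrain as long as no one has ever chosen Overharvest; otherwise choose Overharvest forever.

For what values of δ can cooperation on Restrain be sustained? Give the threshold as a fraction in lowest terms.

36/59

the Harbor co-op: cooperation gives 30 each period; deviation gives 66 once then 7 forever.
  30/(1−δ) ≥ 66 + 7δ/(1−δ) ⇒ δ ≥ 36/59.
the North fleet: cooperation gives 55 each period; deviation gives 65 once then 20 forever.
  δ ≥ 10/45 = 2/9.
Both must hold, so the binding constraint is the Harbor co-op's: δ ≥ 36/59.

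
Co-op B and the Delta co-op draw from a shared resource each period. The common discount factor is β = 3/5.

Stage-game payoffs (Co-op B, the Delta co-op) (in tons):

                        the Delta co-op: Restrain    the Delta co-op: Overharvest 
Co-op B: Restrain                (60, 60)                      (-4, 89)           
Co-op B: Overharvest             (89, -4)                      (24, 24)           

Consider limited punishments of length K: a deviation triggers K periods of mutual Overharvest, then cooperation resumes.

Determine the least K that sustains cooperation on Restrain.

2

Need Σ_{k=1}^{K} β^k ≥ (89−60)/(60−24) = 0.8056 at β = 3/5.
At K = 1 the sum is 0.6000 < 0.8056; at K = 2 it is 0.9600 ≥ 0.8056.
So the minimum punishment length is K = 2.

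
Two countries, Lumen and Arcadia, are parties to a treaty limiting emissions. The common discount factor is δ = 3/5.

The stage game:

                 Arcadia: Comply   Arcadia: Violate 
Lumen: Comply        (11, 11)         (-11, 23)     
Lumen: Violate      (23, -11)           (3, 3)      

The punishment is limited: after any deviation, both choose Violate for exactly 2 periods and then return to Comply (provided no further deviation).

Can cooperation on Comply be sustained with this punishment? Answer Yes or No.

Comparing payoff streams over the 3 periods until play realigns: cooperate → 11(1+δ+…+δ^2); deviate → 23 + 3(δ+…+δ^2).
Cooperation is sustained iff (11−3)(δ+…+δ^2) ≥ 23−11.
δ+…+δ^2 = 3/5·(1−(3/5)^2)/(1−3/5) = 0.9600, and (23−11)/(11−3) = 1.5000.
0.9600 < 1.5000, so cooperation is not sustainable.

No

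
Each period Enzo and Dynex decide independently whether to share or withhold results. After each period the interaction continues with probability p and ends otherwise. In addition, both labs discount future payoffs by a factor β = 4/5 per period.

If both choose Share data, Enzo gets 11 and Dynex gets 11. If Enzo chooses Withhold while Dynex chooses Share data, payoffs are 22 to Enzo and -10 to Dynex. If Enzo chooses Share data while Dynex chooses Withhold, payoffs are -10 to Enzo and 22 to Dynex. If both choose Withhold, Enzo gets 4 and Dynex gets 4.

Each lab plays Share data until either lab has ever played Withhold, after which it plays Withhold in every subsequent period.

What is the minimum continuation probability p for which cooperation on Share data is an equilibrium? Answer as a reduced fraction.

With continuation probability p and discount β, the effective per-period discount factor is βp.
Grim-trigger IC: βp ≥ (22−11)/(22−4) = 11/18.
So p ≥ (11/18)/(4/5) = 55/72.

55/72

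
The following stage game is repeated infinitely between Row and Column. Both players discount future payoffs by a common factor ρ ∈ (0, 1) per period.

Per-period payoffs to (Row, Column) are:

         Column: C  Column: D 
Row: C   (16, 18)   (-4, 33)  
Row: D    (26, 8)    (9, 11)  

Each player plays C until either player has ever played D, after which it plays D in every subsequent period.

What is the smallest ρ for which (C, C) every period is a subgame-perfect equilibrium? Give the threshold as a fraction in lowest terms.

Row's threshold: (26−16)/(26−9) = 10/17.
Column's threshold: (33−18)/(33−11) = 15/22.
10/17 < 15/22, so Column binds and ρ* = 15/22.

15/22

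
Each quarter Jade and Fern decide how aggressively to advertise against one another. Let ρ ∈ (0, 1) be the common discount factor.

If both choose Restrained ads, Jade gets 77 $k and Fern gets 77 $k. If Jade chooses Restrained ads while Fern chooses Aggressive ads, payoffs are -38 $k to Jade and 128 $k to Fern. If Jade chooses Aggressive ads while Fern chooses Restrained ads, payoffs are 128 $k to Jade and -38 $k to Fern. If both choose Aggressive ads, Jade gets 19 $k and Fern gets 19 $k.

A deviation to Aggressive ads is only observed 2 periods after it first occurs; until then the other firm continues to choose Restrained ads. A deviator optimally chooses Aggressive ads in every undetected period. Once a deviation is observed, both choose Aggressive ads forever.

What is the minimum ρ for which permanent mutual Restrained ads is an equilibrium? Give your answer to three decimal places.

0.684

The best deviation is to choose Aggressive ads for all 2 undetected periods, earning 128 each, then 19 forever once detected.
Deviation value: 128(1−ρ^2)/(1−ρ) + 19ρ^2/(1−ρ); cooperation value: 77/(1−ρ).
IC: 77 ≥ 128(1−ρ^2) + 19ρ^2 = 128 − 109ρ^2.
So ρ^2 ≥ 51/109, giving ρ ≥ (51/109)^(1/2) ≈ 0.684.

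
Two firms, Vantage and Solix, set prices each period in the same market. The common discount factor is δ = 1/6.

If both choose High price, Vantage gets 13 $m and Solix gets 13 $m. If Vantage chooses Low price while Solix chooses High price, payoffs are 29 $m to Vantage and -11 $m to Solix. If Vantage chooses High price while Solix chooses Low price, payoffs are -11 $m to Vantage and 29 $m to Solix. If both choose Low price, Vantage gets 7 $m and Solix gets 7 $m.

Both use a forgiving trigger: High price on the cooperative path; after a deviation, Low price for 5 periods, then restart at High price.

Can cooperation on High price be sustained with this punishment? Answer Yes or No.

Comparing payoff streams over the 6 periods until play realigns: cooperate → 13(1+δ+…+δ^5); deviate → 29 + 7(δ+…+δ^5).
Cooperation is sustained iff (13−7)(δ+…+δ^5) ≥ 29−13.
δ+…+δ^5 = 1/6·(1−(1/6)^5)/(1−1/6) = 0.2000, and (29−13)/(13−7) = 2.6667.
0.2000 < 2.6667, so cooperation is not sustainable.

No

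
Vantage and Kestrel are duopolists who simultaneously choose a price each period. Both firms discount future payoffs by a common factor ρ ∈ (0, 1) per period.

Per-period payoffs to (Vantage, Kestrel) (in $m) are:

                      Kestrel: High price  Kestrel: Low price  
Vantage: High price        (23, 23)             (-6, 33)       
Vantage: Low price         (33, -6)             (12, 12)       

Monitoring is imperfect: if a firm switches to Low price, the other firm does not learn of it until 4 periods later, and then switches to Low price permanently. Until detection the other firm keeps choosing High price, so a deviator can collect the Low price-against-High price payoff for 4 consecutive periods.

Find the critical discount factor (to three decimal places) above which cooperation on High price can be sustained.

The best deviation is to choose Low price for all 4 undetected periods, earning 33 each, then 12 forever once detected.
Deviation value: 33(1−ρ^4)/(1−ρ) + 12ρ^4/(1−ρ); cooperation value: 23/(1−ρ).
IC: 23 ≥ 33(1−ρ^4) + 12ρ^4 = 33 − 21ρ^4.
So ρ^4 ≥ 10/21, giving ρ ≥ (10/21)^(1/4) ≈ 0.831.

0.831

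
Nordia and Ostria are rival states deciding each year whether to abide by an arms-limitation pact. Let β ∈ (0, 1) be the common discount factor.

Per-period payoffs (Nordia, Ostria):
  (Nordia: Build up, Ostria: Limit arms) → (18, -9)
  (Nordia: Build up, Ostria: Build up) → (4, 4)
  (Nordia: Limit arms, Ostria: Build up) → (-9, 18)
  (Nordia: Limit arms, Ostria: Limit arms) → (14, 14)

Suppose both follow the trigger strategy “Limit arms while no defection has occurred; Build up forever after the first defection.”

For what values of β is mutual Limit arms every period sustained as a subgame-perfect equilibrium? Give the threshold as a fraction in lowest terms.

One-period gain from deviating is 18 − 14 = 4. The loss is 14 − 4 = 10 in every subsequent period, with present value 10·β/(1−β).
Deviation is unprofitable when 10·β/(1−β) ≥ 4, i.e. β/(1−β) ≥ 2/5.
Equivalently β ≥ 4/(4+10) = 2/7.

2/7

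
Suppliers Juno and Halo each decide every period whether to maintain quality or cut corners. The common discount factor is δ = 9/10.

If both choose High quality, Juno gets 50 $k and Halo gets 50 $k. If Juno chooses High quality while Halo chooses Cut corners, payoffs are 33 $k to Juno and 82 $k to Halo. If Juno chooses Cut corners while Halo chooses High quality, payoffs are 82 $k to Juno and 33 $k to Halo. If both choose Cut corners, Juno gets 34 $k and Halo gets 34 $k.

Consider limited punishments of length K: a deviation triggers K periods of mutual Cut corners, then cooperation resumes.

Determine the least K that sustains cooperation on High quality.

3

IC: δ(1−δ^K)/(1−δ) ≥ (82−50)/(50−34) = 2.
With δ = 9/10: need 1 − δ^K ≥ 2·(1−9/10)/(9/10), i.e. δ^K ≤ 0.7778.
Since (9/10)^2 = 0.8100 and (9/10)^3 = 0.7290, the smallest such K is 3.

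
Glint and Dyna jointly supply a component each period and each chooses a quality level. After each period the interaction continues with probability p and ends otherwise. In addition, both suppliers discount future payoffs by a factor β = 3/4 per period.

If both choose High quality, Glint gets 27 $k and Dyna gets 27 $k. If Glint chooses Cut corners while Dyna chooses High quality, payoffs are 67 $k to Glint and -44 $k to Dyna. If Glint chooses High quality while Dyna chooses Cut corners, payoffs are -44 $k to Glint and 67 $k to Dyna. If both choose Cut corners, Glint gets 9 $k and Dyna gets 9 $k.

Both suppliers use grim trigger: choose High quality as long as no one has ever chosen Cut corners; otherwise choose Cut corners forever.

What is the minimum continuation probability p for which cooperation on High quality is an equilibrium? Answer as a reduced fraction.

Expected continuation weight on next period's payoff is β·p = 3/4·p, which plays the role of the discount factor.
Cooperation requires 3/4·p ≥ (67−27)/(67−9) = 20/29, hence p ≥ 80/87.

80/87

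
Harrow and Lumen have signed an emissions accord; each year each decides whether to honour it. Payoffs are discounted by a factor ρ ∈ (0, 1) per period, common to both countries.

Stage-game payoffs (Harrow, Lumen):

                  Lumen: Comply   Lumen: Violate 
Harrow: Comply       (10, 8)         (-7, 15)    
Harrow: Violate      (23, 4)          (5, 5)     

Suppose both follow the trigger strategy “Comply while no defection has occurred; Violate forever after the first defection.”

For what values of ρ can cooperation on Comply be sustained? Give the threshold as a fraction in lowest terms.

Harrow's threshold: (23−10)/(23−5) = 13/18.
Lumen's threshold: (15−8)/(15−5) = 7/10.
13/18 > 7/10, so Harrow binds and ρ* = 13/18.

13/18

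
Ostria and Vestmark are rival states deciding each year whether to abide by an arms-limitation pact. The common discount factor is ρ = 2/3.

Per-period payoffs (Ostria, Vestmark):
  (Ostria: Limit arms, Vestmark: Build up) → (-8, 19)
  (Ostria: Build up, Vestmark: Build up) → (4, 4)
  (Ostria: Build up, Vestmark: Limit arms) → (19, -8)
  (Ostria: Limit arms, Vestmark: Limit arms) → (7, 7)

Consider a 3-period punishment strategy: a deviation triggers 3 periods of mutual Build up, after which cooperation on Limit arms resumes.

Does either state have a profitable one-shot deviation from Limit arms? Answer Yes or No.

Comparing payoff streams over the 4 periods until play realigns: cooperate → 7(1+ρ+…+ρ^3); deviate → 19 + 4(ρ+…+ρ^3).
Cooperation is sustained iff (7−4)(ρ+…+ρ^3) ≥ 19−7.
ρ+…+ρ^3 = 2/3·(1−(2/3)^3)/(1−2/3) = 1.4074, and (19−7)/(7−4) = 4.0000.
1.4074 < 4.0000, so cooperation is not sustainable.

Yes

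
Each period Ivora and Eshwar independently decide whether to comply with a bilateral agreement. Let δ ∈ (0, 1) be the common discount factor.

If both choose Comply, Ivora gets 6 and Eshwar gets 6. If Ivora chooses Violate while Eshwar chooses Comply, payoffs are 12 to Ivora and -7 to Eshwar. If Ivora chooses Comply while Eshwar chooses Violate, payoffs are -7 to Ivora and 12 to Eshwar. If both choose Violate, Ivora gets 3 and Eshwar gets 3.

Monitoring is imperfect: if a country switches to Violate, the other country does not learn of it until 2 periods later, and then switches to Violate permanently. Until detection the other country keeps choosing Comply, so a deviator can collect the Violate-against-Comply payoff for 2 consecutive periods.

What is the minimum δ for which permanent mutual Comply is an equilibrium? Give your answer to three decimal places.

0.816

Deviating for the 2 undetected periods gains 12−6 = 6 per period over cooperation, then loses 6−3 = 3 per period forever once punishment starts.
Gain: 6(1 + δ + … + δ^1); loss: 3·δ^2/(1−δ).
No profitable deviation ⇔ 6(1−δ^2) ≤ 3·δ^2, i.e. δ^2 ≥ 6/(6+3) = 2/3.
Hence δ ≥ (2/3)^(1/2) ≈ 0.816.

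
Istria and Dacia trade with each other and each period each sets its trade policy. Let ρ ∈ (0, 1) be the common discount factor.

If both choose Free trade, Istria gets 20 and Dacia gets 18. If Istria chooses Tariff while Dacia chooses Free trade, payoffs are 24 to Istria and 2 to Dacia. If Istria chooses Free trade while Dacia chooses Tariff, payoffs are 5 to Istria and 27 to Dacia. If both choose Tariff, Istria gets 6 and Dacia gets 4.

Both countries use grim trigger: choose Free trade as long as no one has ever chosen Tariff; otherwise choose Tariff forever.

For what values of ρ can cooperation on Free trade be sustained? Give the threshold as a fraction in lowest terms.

9/23

Istria: cooperation gives 20 each period; deviation gives 24 once then 6 forever.
  20/(1−ρ) ≥ 24 + 6ρ/(1−ρ) ⇒ ρ ≥ 4/18 = 2/9.
Dacia: cooperation gives 18 each period; deviation gives 27 once then 4 forever.
  ρ ≥ 9/23.
Both must hold, so the binding constraint is Dacia's: ρ ≥ 9/23.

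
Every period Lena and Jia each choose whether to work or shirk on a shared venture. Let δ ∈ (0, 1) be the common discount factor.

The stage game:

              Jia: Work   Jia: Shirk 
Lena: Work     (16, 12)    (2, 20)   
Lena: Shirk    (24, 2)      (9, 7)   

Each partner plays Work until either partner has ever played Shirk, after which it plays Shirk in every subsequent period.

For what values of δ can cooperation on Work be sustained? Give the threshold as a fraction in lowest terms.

Lena's threshold: (24−16)/(24−9) = 8/15.
Jia's threshold: (20−12)/(20−7) = 8/13.
8/15 < 8/13, so Jia binds and δ* = 8/13.

8/13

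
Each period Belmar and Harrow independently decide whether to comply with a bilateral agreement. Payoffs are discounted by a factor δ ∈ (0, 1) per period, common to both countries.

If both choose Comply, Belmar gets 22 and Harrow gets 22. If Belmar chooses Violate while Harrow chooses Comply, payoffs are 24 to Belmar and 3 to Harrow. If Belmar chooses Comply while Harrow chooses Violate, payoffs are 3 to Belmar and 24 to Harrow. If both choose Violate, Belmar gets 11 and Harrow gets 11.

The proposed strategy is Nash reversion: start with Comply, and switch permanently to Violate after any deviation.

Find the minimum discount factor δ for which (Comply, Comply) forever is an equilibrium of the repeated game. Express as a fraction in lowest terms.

22/(1−δ) ≥ 24 + 11δ/(1−δ)
22 ≥ 24 − 13δ
δ ≥ 2/13.

2/13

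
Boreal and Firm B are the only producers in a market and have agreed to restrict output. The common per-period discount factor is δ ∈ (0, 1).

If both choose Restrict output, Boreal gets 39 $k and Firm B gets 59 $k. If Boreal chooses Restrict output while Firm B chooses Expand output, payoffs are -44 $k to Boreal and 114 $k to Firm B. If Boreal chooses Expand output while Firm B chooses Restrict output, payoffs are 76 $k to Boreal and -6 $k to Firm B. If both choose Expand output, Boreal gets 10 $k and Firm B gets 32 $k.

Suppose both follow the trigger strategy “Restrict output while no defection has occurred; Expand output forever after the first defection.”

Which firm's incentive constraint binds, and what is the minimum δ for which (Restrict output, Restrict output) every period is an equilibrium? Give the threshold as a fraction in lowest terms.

For Boreal: deviation gain 76−39 = 37, per-period punishment loss 39−10 = 29. IC gives δ ≥ 37/66.
For Firm B: gain 55, loss 27 per period, so δ ≥ 55/82.
The tighter constraint is Firm B's, so cooperation needs δ ≥ 55/82.

Firm B; δ ≥ 55/82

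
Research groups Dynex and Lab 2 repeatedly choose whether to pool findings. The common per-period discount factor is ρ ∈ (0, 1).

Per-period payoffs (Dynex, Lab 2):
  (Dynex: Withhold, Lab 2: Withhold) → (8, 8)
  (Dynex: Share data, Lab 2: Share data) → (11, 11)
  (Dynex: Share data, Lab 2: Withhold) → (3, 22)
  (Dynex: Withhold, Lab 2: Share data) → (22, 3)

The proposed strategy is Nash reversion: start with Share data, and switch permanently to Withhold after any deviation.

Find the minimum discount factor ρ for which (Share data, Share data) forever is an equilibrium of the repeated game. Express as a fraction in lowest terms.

Cooperation forever yields 11 each period: 11/(1−ρ).
Deviating yields 22 once, then 8 forever: 22 + 8ρ/(1−ρ).
No profitable deviation requires 11/(1−ρ) ≥ 22 + 8ρ/(1−ρ).
Multiplying by (1−ρ): 11 ≥ 22(1−ρ) + 8ρ = 22 − 14ρ.
So 14ρ ≥ 11, i.e. ρ ≥ 11/14.

11/14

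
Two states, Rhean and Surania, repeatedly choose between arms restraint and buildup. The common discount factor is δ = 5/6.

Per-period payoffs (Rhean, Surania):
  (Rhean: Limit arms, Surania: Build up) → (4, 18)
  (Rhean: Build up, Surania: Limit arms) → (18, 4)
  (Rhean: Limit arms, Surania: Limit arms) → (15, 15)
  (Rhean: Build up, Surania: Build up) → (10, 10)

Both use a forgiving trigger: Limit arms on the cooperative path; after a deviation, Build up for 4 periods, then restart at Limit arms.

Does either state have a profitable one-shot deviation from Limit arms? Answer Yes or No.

No

IC: δ+…+δ^4 ≥ (18−15)/(15−10) = 3/5.
At δ = 5/6: partial sum = 2.5887 ≥ 0.6000. Cooperation sustainable.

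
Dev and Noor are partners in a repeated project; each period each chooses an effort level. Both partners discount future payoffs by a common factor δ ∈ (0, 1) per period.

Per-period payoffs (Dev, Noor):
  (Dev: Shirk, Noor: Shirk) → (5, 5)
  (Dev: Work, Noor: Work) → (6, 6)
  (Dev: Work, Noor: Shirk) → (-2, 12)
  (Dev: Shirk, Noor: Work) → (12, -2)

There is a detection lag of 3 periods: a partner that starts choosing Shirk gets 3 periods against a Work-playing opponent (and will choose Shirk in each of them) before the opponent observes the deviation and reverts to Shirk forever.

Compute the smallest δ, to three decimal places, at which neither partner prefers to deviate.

A deviator earns 12 for 3 periods, then 5 forever; cooperating earns 6 forever. Multiplying the IC by (1−δ):
6 ≥ 12(1−δ^3) + 5δ^3, so 7·δ^3 ≥ 6 and δ^3 ≥ 6/7.
δ ≥ (6/7)^(1/3) ≈ 0.950.

0.950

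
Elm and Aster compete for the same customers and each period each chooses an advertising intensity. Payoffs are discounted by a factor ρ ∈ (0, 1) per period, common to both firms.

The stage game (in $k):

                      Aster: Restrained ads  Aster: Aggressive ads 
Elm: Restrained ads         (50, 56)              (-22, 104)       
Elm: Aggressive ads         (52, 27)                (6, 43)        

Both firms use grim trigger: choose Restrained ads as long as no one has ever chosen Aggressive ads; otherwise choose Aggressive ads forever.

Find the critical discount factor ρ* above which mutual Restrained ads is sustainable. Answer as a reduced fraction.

48/61

For Elm: deviation gain 52−50 = 2, per-period punishment loss 50−6 = 44. IC gives ρ ≥ 2/46 = 1/23.
For Aster: gain 48, loss 13 per period, so ρ ≥ 48/61.
The tighter constraint is Aster's, so cooperation needs ρ ≥ 48/61.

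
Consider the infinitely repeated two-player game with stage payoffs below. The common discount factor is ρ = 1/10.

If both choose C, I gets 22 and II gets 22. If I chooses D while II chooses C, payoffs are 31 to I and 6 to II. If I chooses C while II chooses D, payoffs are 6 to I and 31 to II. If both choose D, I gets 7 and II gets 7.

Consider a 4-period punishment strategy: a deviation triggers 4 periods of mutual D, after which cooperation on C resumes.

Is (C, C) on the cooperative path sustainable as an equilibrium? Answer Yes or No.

No

Comparing payoff streams over the 5 periods until play realigns: cooperate → 22(1+ρ+…+ρ^4); deviate → 31 + 7(ρ+…+ρ^4).
Cooperation is sustained iff (22−7)(ρ+…+ρ^4) ≥ 31−22.
ρ+…+ρ^4 = 1/10·(1−(1/10)^4)/(1−1/10) = 0.1111, and (31−22)/(22−7) = 0.6000.
0.1111 < 0.6000, so cooperation is not sustainable.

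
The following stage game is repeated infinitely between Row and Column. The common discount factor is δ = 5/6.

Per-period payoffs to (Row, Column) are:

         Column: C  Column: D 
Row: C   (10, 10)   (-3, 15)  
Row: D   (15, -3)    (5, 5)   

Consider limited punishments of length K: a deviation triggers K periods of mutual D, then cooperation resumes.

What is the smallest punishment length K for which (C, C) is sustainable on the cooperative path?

2

Need Σ_{k=1}^{K} δ^k ≥ (15−10)/(10−5) = 1.0000 at δ = 5/6.
At K = 1 the sum is 0.8333 < 1.0000; at K = 2 it is 1.5278 ≥ 1.0000.
So the minimum punishment length is K = 2.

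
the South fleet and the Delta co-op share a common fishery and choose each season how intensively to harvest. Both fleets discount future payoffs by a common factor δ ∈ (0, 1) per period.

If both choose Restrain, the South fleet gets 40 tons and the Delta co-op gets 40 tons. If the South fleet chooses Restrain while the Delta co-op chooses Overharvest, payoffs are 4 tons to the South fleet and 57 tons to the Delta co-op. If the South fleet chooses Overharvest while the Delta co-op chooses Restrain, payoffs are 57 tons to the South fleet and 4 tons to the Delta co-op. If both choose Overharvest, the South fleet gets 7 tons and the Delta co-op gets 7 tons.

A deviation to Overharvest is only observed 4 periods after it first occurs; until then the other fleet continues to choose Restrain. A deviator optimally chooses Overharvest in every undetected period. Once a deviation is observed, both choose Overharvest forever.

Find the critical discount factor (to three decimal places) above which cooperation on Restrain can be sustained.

0.764

A deviator earns 57 for 4 periods, then 7 forever; cooperating earns 40 forever. Multiplying the IC by (1−δ):
40 ≥ 57(1−δ^4) + 7δ^4, so 50·δ^4 ≥ 17 and δ^4 ≥ 17/50.
δ ≥ (17/50)^(1/4) ≈ 0.764.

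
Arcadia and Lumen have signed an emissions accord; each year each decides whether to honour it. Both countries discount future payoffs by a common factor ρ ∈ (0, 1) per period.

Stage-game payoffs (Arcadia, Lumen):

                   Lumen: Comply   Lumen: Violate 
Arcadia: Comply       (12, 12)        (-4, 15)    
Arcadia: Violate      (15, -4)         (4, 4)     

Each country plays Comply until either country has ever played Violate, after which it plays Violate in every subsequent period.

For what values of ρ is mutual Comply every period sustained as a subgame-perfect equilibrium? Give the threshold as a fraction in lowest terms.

3/11

One-period gain from deviating is 15 − 12 = 3. The loss is 12 − 4 = 8 in every subsequent period, with present value 8·ρ/(1−ρ).
Deviation is unprofitable when 8·ρ/(1−ρ) ≥ 3, i.e. ρ/(1−ρ) ≥ 3/8.
Equivalently ρ ≥ 3/(3+8) = 3/11.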